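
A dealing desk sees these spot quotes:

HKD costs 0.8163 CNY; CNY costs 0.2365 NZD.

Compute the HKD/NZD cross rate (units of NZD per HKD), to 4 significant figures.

1 HKD × 0.8163 = 0.8163 CNY
0.8163 CNY × 0.2365 = 0.193055 NZD

HKD/NZD = 0.1931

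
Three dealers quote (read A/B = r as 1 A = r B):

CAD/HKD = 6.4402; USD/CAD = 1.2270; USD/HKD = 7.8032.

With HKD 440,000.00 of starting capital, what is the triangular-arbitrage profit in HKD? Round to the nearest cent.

Profit: HKD 5,578.12

Profitable loop is HKD → USD → CAD → HKD:
HKD 440,000.00 ÷ 7.8032 = USD 56,387.12
USD 56,387.12 × 1.2270 = CAD 69,187.00
CAD 69,187.00 × 6.4402 = HKD 445,578.12
Profit = HKD 445,578.12 − HKD 440,000.00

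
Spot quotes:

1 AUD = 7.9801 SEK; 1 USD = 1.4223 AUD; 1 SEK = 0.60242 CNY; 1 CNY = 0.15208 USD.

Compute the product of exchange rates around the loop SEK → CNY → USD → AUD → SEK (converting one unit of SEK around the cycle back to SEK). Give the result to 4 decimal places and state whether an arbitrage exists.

Around SEK → CNY → USD → AUD → SEK: 1 × 0.60242 × 0.15208 × 1.4223 × 7.9801 = 1.039851
Product > 1; profitable direction is SEK → CNY → USD → AUD → SEK.

1.0399 (arbitrage exists)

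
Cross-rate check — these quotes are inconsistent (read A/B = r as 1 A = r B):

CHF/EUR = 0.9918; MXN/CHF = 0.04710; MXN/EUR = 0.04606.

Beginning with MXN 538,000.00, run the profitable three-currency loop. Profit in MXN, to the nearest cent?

Profitable loop is MXN → CHF → EUR → MXN:
MXN 538,000.00 × 0.04710 = CHF 25,339.80
CHF 25,339.80 × 0.9918 = EUR 25,132.01
EUR 25,132.01 ÷ 0.04606 = MXN 545,636.42
Profit = MXN 545,636.42 − MXN 538,000.00

Profit: MXN 7,636.42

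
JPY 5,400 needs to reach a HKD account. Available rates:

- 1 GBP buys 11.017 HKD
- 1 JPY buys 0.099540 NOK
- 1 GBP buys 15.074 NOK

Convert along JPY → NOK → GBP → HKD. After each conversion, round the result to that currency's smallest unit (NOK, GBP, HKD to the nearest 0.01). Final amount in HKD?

JPY 5,400 × 0.099540 = NOK 537.52
NOK 537.52 ÷ 15.074 = GBP 35.66
GBP 35.66 × 11.017 = HKD 392.87

HKD 392.87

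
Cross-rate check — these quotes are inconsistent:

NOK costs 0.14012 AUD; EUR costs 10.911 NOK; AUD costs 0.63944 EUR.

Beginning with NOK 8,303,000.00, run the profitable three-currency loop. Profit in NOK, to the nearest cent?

Profit: NOK 190,184.40

Profitable loop is NOK → EUR → AUD → NOK:
NOK 8,303,000.00 ÷ 10.911 = EUR 760,975.16
EUR 760,975.16 ÷ 0.63944 = AUD 1,190,065.00
AUD 1,190,065.00 ÷ 0.14012 = NOK 8,493,184.40
Profit = NOK 8,493,184.40 − NOK 8,303,000.00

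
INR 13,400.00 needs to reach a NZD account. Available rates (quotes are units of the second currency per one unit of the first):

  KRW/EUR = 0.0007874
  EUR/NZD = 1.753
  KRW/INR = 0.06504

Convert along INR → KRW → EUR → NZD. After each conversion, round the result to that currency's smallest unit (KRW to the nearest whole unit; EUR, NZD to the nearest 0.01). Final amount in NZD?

INR 13,400.00 ÷ 0.06504 = KRW 206,027
KRW 206,027 × 0.0007874 = EUR 162.23
EUR 162.23 × 1.753 = NZD 284.39

NZD 284.39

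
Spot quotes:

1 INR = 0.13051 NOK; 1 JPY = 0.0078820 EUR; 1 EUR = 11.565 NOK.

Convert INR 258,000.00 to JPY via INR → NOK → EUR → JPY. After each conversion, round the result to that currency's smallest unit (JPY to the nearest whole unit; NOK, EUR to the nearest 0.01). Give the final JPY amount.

JPY 369,387

INR 258,000.00 × 0.13051 = NOK 33,671.58
NOK 33,671.58 ÷ 11.565 = EUR 2,911.51
EUR 2,911.51 ÷ 0.0078820 = JPY 369,387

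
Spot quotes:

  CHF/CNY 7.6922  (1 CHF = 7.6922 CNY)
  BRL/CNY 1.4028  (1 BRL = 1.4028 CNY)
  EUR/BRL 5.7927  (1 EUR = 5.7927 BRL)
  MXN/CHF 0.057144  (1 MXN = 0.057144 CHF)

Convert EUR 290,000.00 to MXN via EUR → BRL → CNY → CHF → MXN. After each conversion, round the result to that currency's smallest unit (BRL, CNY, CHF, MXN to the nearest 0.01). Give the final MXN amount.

MXN 5,361,096.00

EUR 290,000.00 × 5.7927 = BRL 1,679,883.00
BRL 1,679,883.00 × 1.4028 = CNY 2,356,539.87
CNY 2,356,539.87 ÷ 7.6922 = CHF 306,354.47
CHF 306,354.47 ÷ 0.057144 = MXN 5,361,096.00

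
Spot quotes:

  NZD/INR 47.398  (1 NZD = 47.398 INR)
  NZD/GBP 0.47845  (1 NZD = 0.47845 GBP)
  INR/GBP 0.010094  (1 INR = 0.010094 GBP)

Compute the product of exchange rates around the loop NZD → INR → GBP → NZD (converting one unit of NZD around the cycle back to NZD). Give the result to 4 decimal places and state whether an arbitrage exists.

1.0000 (no arbitrage)

Around NZD → INR → GBP → NZD: 1 × 47.398 × 0.010094 ÷ 0.47845 = 0.999970
Product ≈ 1 (deviation 0.003%, within rounding noise).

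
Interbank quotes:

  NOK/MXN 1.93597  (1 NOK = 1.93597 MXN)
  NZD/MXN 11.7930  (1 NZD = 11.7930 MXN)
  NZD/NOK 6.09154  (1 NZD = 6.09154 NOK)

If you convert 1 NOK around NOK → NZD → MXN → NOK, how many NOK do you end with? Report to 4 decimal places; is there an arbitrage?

Around NOK → NZD → MXN → NOK: 1 ÷ 6.09154 × 11.7930 ÷ 1.93597 = 0.999997
Product ≈ 1 (deviation 0.000%, within rounding noise).

1.0000 (no arbitrage)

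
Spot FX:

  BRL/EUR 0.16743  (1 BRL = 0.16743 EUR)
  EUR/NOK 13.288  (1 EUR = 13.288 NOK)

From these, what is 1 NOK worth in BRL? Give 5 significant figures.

NOK/BRL = 0.44948

1 NOK ÷ 13.288 = 0.0752559 EUR
0.0752559 EUR ÷ 0.16743 = 0.449477 BRL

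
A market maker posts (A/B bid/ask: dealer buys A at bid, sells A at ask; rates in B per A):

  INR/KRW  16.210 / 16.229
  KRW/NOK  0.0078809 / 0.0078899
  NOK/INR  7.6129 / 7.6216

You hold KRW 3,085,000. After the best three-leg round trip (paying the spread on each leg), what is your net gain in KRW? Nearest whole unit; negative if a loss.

Best loop KRW → INR → NOK → KRW:
KRW 3,085,000 ÷ 16.229 (buy INR at ask) = INR 190,091.81
INR 190,091.81 ÷ 7.6216 (buy NOK at ask) = NOK 24,941.19
NOK 24,941.19 ÷ 0.0078899 (buy KRW at ask) = KRW 3,161,155

Net profit: KRW 76,155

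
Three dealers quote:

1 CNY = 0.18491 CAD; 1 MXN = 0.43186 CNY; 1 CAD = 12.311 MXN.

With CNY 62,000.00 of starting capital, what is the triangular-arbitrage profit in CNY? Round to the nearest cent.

Profitable loop is CNY → MXN → CAD → CNY:
CNY 62,000.00 ÷ 0.43186 = MXN 143,565.04
MXN 143,565.04 ÷ 12.311 = CAD 11,661.53
CAD 11,661.53 ÷ 0.18491 = CNY 63,065.96
Profit = CNY 63,065.96 − CNY 62,000.00

Profit: CNY 1,065.96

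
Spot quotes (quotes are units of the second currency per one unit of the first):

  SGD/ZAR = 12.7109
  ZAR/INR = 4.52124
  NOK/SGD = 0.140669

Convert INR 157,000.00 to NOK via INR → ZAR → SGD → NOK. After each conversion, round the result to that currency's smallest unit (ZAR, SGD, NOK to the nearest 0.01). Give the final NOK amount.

NOK 19,420.84

INR 157,000.00 ÷ 4.52124 = ZAR 34,724.99
ZAR 34,724.99 ÷ 12.7109 = SGD 2,731.91
SGD 2,731.91 ÷ 0.140669 = NOK 19,420.84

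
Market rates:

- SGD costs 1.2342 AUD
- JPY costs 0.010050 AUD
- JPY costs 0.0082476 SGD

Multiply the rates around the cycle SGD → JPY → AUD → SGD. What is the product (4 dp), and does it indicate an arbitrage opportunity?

Around SGD → JPY → AUD → SGD: 1 ÷ 0.0082476 × 0.010050 ÷ 1.2342 = 0.987309
Product < 1; profitable direction is SGD → AUD → JPY → SGD.

0.9873 (arbitrage exists)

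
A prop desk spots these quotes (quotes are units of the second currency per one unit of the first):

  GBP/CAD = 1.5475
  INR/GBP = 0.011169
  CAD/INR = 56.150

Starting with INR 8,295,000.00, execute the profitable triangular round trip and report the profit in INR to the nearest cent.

Profitable loop is INR → CAD → GBP → INR:
INR 8,295,000.00 ÷ 56.150 = CAD 147,729.30
CAD 147,729.30 ÷ 1.5475 = GBP 95,463.20
GBP 95,463.20 ÷ 0.011169 = INR 8,547,156.99
Profit = INR 8,547,156.99 − INR 8,295,000.00

Profit: INR 252,156.99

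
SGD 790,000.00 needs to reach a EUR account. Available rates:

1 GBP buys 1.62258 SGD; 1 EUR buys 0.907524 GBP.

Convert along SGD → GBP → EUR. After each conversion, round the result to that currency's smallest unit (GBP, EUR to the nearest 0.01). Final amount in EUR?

SGD 790,000.00 ÷ 1.62258 = GBP 486,878.92
GBP 486,878.92 ÷ 0.907524 = EUR 536,491.51

EUR 536,491.51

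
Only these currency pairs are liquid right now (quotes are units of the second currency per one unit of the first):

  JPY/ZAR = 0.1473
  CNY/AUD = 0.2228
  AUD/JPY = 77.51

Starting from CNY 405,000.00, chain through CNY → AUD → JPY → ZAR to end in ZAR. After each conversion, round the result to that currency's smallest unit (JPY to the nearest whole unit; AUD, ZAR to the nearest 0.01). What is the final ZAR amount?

CNY 405,000.00 × 0.2228 = AUD 90,234.00
AUD 90,234.00 × 77.51 = JPY 6,994,037
JPY 6,994,037 × 0.1473 = ZAR 1,030,221.65

ZAR 1,030,221.65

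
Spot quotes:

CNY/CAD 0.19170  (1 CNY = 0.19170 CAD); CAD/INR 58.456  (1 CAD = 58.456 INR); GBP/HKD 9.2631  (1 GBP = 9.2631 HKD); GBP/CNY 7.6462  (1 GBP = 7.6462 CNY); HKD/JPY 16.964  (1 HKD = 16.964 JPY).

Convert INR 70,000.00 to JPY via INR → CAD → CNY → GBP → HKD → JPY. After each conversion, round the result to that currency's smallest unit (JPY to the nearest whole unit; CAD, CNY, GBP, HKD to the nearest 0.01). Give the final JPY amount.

JPY 128,376

INR 70,000.00 ÷ 58.456 = CAD 1,197.48
CAD 1,197.48 ÷ 0.19170 = CNY 6,246.64
CNY 6,246.64 ÷ 7.6462 = GBP 816.96
GBP 816.96 × 9.2631 = HKD 7,567.58
HKD 7,567.58 × 16.964 = JPY 128,376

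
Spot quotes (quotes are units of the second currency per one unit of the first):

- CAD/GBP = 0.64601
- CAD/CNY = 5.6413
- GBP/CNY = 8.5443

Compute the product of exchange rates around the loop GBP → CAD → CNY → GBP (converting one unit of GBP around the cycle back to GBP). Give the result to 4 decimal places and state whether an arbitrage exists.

1.0220 (arbitrage exists)

Around GBP → CAD → CNY → GBP: 1 ÷ 0.64601 × 5.6413 ÷ 8.5443 = 1.022030
Product > 1; profitable direction is GBP → CAD → CNY → GBP.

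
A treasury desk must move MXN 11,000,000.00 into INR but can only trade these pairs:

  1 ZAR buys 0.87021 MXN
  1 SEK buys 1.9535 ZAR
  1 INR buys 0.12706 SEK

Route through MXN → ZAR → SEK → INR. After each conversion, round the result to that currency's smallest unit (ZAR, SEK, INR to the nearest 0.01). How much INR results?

INR 50,926,795.45

MXN 11,000,000.00 ÷ 0.87021 = ZAR 12,640,626.98
ZAR 12,640,626.98 ÷ 1.9535 = SEK 6,470,758.63
SEK 6,470,758.63 ÷ 0.12706 = INR 50,926,795.45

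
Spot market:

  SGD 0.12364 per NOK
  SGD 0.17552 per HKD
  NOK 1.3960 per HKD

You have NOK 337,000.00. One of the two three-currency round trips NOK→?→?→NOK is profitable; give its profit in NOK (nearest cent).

Profitable loop is NOK → HKD → SGD → NOK:
NOK 337,000.00 ÷ 1.3960 = HKD 241,404.01
HKD 241,404.01 × 0.17552 = SGD 42,371.23
SGD 42,371.23 ÷ 0.12364 = NOK 342,698.42
Profit = NOK 342,698.42 − NOK 337,000.00

Profit: NOK 5,698.42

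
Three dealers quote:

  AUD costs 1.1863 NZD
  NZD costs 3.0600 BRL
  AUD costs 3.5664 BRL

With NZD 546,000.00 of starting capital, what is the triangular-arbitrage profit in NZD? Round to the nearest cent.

Profit: NZD 9,748.82

Profitable loop is NZD → BRL → AUD → NZD:
NZD 546,000.00 × 3.0600 = BRL 1,670,760.00
BRL 1,670,760.00 ÷ 3.5664 = AUD 468,472.41
AUD 468,472.41 × 1.1863 = NZD 555,748.82
Profit = NZD 555,748.82 − NZD 546,000.00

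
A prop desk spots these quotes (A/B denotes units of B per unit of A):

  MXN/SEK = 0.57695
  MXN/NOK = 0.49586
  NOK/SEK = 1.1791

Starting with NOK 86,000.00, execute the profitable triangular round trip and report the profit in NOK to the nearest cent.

Profit: NOK 1,150.52

Profitable loop is NOK → SEK → MXN → NOK:
NOK 86,000.00 × 1.1791 = SEK 101,402.60
SEK 101,402.60 ÷ 0.57695 = MXN 175,756.30
MXN 175,756.30 × 0.49586 = NOK 87,150.52
Profit = NOK 87,150.52 − NOK 86,000.00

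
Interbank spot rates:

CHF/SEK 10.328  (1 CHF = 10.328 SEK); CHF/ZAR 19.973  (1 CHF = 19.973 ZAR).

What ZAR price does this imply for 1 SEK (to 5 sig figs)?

1 SEK ÷ 10.328 = 0.0968242 CHF
0.0968242 CHF × 19.973 = 1.93387 ZAR

SEK/ZAR = 1.9339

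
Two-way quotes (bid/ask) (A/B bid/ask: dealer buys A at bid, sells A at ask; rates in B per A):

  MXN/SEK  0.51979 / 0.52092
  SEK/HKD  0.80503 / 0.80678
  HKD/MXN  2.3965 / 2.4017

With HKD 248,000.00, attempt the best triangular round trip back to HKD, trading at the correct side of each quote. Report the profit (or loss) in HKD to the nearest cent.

Net profit: HKD 696.17

Best loop HKD → MXN → SEK → HKD:
HKD 248,000.00 × 2.3965 (sell HKD at bid) = MXN 594,332.00
MXN 594,332.00 × 0.51979 (sell MXN at bid) = SEK 308,927.83
SEK 308,927.83 × 0.80503 (sell SEK at bid) = HKD 248,696.17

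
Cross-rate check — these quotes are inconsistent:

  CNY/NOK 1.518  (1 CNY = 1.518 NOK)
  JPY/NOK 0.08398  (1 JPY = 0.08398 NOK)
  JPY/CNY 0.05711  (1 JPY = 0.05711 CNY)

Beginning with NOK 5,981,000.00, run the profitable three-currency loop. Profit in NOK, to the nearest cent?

Profitable loop is NOK → JPY → CNY → NOK:
NOK 5,981,000.00 ÷ 0.08398 = JPY 71,219,338
JPY 71,219,338 × 0.05711 = CNY 4,067,336.39
CNY 4,067,336.39 × 1.518 = NOK 6,174,216.64
Profit = NOK 6,174,216.64 − NOK 5,981,000.00

Profit: NOK 193,216.64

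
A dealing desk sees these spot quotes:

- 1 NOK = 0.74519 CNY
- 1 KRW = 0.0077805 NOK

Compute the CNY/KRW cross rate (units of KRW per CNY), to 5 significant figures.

1 CNY ÷ 0.74519 = 1.34194 NOK
1.34194 NOK ÷ 0.0077805 = 172.475 KRW

CNY/KRW = 172.47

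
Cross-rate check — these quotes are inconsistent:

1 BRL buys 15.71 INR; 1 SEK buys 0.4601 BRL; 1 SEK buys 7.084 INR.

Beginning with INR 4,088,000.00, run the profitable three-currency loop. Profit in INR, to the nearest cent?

Profit: INR 83,197.49

Profitable loop is INR → SEK → BRL → INR:
INR 4,088,000.00 ÷ 7.084 = SEK 577,075.10
SEK 577,075.10 × 0.4601 = BRL 265,512.25
BRL 265,512.25 × 15.71 = INR 4,171,197.49
Profit = INR 4,171,197.49 − INR 4,088,000.00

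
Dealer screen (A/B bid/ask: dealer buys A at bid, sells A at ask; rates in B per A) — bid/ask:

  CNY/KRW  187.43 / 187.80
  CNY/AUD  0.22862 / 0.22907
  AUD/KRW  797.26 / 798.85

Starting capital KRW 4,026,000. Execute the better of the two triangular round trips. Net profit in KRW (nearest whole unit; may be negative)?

Net profit: KRW 97,627

Best loop KRW → AUD → CNY → KRW:
KRW 4,026,000 ÷ 798.85 (buy AUD at ask) = AUD 5,039.74
AUD 5,039.74 ÷ 0.22907 (buy CNY at ask) = CNY 22,000.89
CNY 22,000.89 × 187.43 (sell CNY at bid) = KRW 4,123,627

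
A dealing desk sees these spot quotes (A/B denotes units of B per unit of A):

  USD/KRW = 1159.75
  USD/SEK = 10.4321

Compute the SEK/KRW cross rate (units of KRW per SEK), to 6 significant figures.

SEK/KRW = 111.171

1 SEK ÷ 10.4321 = 0.095858 USD
0.095858 USD × 1159.75 = 111.171 KRW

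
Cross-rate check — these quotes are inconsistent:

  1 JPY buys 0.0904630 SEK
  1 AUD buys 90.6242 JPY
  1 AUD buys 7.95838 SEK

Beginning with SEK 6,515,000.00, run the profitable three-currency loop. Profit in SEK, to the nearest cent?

Profitable loop is SEK → AUD → JPY → SEK:
SEK 6,515,000.00 ÷ 7.95838 = AUD 818,633.94
AUD 818,633.94 × 90.6242 = JPY 74,188,046
JPY 74,188,046 × 0.0904630 = SEK 6,711,273.22
Profit = SEK 6,711,273.22 − SEK 6,515,000.00

Profit: SEK 196,273.22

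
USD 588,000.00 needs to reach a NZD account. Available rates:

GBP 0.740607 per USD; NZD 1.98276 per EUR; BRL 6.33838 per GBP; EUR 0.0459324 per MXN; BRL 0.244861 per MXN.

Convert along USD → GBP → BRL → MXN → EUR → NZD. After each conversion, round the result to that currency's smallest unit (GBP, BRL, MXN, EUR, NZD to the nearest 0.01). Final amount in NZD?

NZD 1,026,627.94

USD 588,000.00 × 0.740607 = GBP 435,476.92
GBP 435,476.92 × 6.33838 = BRL 2,760,218.20
BRL 2,760,218.20 ÷ 0.244861 = MXN 11,272,592.21
MXN 11,272,592.21 × 0.0459324 = EUR 517,777.21
EUR 517,777.21 × 1.98276 = NZD 1,026,627.94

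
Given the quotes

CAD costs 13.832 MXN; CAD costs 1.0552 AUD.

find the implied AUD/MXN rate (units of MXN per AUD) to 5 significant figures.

1 AUD ÷ 1.0552 = 0.947688 CAD
0.947688 CAD × 13.832 = 13.1084 MXN

AUD/MXN = 13.108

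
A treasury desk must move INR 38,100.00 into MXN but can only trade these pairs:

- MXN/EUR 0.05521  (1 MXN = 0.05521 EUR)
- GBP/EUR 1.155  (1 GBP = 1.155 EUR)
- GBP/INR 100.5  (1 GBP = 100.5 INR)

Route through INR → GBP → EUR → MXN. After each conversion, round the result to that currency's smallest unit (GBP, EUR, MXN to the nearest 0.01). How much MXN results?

INR 38,100.00 ÷ 100.5 = GBP 379.10
GBP 379.10 × 1.155 = EUR 437.86
EUR 437.86 ÷ 0.05521 = MXN 7,930.81

MXN 7,930.81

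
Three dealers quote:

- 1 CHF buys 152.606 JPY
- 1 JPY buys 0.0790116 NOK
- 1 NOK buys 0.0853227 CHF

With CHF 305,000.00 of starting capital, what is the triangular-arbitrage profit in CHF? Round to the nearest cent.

Profit: CHF 8,781.18

Profitable loop is CHF → JPY → NOK → CHF:
CHF 305,000.00 × 152.606 = JPY 46,544,830
JPY 46,544,830 × 0.0790116 = NOK 3,677,581.49
NOK 3,677,581.49 × 0.0853227 = CHF 313,781.18
Profit = CHF 313,781.18 − CHF 305,000.00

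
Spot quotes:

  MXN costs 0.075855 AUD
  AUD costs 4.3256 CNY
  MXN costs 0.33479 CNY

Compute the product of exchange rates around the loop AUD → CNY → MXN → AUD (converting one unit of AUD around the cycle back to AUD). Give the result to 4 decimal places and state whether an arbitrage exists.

Around AUD → CNY → MXN → AUD: 1 × 4.3256 ÷ 0.33479 × 0.075855 = 0.980072
Product < 1; profitable direction is AUD → MXN → CNY → AUD.

0.9801 (arbitrage exists)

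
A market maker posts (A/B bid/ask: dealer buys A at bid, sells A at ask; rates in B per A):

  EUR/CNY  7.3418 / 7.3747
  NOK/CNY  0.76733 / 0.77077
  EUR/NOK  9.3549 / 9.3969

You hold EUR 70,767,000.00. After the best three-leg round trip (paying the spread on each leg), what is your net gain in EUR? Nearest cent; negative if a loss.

Net profit: EUR 966,814.74

Best loop EUR → CNY → NOK → EUR:
EUR 70,767,000.00 × 7.3418 (sell EUR at bid) = CNY 519,557,160.60
CNY 519,557,160.60 ÷ 0.77077 (buy NOK at ask) = NOK 674,075,483.74
NOK 674,075,483.74 ÷ 9.3969 (buy EUR at ask) = EUR 71,733,814.74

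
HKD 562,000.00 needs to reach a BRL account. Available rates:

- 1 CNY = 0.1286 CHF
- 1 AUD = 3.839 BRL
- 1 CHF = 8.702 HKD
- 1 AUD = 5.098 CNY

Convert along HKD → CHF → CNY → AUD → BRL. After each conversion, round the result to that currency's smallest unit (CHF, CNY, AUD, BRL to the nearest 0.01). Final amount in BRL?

HKD 562,000.00 ÷ 8.702 = CHF 64,582.85
CHF 64,582.85 ÷ 0.1286 = CNY 502,199.46
CNY 502,199.46 ÷ 5.098 = AUD 98,509.11
AUD 98,509.11 × 3.839 = BRL 378,176.47

BRL 378,176.47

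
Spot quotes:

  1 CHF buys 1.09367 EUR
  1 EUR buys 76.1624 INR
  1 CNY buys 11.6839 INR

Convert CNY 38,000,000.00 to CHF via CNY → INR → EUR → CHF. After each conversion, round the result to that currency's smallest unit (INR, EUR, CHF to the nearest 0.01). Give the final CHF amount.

CNY 38,000,000.00 × 11.6839 = INR 443,988,200.00
INR 443,988,200.00 ÷ 76.1624 = EUR 5,829,493.29
EUR 5,829,493.29 ÷ 1.09367 = CHF 5,330,212.30

CHF 5,330,212.30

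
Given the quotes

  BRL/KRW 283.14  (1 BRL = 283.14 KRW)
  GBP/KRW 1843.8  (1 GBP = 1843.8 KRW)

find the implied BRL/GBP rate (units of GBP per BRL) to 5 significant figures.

1 BRL × 283.14 = 283.14 KRW
283.14 KRW ÷ 1843.8 = 0.153563 GBP

BRL/GBP = 0.15356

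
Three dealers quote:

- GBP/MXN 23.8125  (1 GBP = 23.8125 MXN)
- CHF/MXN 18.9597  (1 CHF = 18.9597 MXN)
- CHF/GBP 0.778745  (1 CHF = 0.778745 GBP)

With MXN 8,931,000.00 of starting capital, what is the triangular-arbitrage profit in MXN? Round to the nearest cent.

Profitable loop is MXN → GBP → CHF → MXN:
MXN 8,931,000.00 ÷ 23.8125 = GBP 375,055.12
GBP 375,055.12 ÷ 0.778745 = CHF 481,614.80
CHF 481,614.80 × 18.9597 = MXN 9,131,272.14
Profit = MXN 9,131,272.14 − MXN 8,931,000.00

Profit: MXN 200,272.14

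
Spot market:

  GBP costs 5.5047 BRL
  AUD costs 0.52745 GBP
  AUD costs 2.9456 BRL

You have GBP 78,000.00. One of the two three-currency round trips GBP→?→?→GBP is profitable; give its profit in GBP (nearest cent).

Profit: GBP 1,132.23

Profitable loop is GBP → AUD → BRL → GBP:
GBP 78,000.00 ÷ 0.52745 = AUD 147,881.32
AUD 147,881.32 × 2.9456 = BRL 435,599.20
BRL 435,599.20 ÷ 5.5047 = GBP 79,132.23
Profit = GBP 79,132.23 − GBP 78,000.00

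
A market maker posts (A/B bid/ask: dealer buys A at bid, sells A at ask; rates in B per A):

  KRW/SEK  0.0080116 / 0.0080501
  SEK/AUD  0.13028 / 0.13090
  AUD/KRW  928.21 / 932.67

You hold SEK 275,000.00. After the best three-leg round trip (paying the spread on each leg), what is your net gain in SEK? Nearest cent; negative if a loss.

Net profit: SEK 4,810.34

Best loop SEK → KRW → AUD → SEK:
SEK 275,000.00 ÷ 0.0080501 (buy KRW at ask) = KRW 34,161,066
KRW 34,161,066 ÷ 932.67 (buy AUD at ask) = AUD 36,627.17
AUD 36,627.17 ÷ 0.13090 (buy SEK at ask) = SEK 279,810.34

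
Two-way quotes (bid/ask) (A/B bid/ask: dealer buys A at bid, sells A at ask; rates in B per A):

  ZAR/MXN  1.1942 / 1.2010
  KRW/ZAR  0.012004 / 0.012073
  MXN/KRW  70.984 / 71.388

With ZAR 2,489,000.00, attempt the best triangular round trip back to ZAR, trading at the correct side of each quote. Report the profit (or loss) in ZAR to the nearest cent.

Net profit: ZAR 43,727.22

Best loop ZAR → MXN → KRW → ZAR:
ZAR 2,489,000.00 × 1.1942 (sell ZAR at bid) = MXN 2,972,363.80
MXN 2,972,363.80 × 70.984 (sell MXN at bid) = KRW 210,990,272
KRW 210,990,272 × 0.012004 (sell KRW at bid) = ZAR 2,532,727.22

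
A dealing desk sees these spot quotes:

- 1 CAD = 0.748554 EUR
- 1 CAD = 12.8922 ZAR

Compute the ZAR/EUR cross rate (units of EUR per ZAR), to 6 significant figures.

ZAR/EUR = 0.0580625

1 ZAR ÷ 12.8922 = 0.0775663 CAD
0.0775663 CAD × 0.748554 = 0.0580625 EUR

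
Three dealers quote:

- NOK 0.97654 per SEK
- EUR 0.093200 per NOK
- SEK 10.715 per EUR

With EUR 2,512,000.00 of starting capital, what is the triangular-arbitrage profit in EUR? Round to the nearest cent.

Profit: EUR 63,855.58

Profitable loop is EUR → NOK → SEK → EUR:
EUR 2,512,000.00 ÷ 0.093200 = NOK 26,952,789.70
NOK 26,952,789.70 ÷ 0.97654 = SEK 27,600,292.56
SEK 27,600,292.56 ÷ 10.715 = EUR 2,575,855.58
Profit = EUR 2,575,855.58 − EUR 2,512,000.00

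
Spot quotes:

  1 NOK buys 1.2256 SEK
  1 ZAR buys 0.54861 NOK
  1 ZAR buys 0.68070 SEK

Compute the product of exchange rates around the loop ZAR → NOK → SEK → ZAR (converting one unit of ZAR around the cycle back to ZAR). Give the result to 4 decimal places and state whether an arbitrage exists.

0.9878 (arbitrage exists)

Around ZAR → NOK → SEK → ZAR: 1 × 0.54861 × 1.2256 ÷ 0.68070 = 0.987772
Product < 1; profitable direction is ZAR → SEK → NOK → ZAR.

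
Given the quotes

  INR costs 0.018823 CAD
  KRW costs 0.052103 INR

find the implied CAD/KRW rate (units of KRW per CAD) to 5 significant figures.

1 CAD ÷ 0.018823 = 53.1265 INR
53.1265 INR ÷ 0.052103 = 1019.64 KRW

CAD/KRW = 1019.6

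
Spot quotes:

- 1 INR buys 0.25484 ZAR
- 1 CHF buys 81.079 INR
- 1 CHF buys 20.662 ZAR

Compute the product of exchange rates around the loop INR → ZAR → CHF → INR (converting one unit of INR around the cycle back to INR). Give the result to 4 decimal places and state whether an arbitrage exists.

1.0000 (no arbitrage)

Around INR → ZAR → CHF → INR: 1 × 0.25484 ÷ 20.662 × 81.079 = 1.000008
Product ≈ 1 (deviation 0.001%, within rounding noise).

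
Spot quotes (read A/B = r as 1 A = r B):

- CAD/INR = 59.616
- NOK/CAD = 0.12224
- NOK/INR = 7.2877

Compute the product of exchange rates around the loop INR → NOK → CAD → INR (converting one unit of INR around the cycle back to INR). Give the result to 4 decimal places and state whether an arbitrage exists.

1.0000 (no arbitrage)

Around INR → NOK → CAD → INR: 1 ÷ 7.2877 × 0.12224 × 59.616 = 0.999967
Product ≈ 1 (deviation 0.003%, within rounding noise).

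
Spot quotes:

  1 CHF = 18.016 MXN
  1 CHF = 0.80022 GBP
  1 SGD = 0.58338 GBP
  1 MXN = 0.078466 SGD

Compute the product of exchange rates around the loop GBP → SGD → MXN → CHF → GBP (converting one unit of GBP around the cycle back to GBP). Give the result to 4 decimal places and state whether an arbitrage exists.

Around GBP → SGD → MXN → CHF → GBP: 1 ÷ 0.58338 ÷ 0.078466 ÷ 18.016 × 0.80022 = 0.970327
Product < 1; profitable direction is GBP → CHF → MXN → SGD → GBP.

0.9703 (arbitrage exists)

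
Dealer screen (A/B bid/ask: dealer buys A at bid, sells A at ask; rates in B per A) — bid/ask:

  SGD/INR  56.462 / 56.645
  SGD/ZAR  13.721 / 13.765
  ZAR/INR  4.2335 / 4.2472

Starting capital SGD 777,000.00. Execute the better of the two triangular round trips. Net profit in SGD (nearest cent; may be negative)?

Net profit: SGD 19,791.64

Best loop SGD → ZAR → INR → SGD:
SGD 777,000.00 × 13.721 (sell SGD at bid) = ZAR 10,661,217.00
ZAR 10,661,217.00 × 4.2335 (sell ZAR at bid) = INR 45,134,262.17
INR 45,134,262.17 ÷ 56.645 (buy SGD at ask) = SGD 796,791.64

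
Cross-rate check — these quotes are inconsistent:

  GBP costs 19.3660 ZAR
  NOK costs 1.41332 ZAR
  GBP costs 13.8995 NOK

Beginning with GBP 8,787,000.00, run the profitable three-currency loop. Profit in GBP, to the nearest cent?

Profitable loop is GBP → NOK → ZAR → GBP:
GBP 8,787,000.00 × 13.8995 = NOK 122,134,906.50
NOK 122,134,906.50 × 1.41332 = ZAR 172,615,706.05
ZAR 172,615,706.05 ÷ 19.3660 = GBP 8,913,338.12
Profit = GBP 8,913,338.12 − GBP 8,787,000.00

Profit: GBP 126,338.12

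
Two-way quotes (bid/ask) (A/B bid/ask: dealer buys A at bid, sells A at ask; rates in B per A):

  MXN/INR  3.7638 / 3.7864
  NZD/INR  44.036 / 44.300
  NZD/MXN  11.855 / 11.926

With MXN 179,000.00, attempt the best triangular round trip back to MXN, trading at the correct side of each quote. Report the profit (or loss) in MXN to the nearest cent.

Best loop MXN → INR → NZD → MXN:
MXN 179,000.00 × 3.7638 (sell MXN at bid) = INR 673,720.20
INR 673,720.20 ÷ 44.300 (buy NZD at ask) = NZD 15,208.13
NZD 15,208.13 × 11.855 (sell NZD at bid) = MXN 180,292.39

Net profit: MXN 1,292.39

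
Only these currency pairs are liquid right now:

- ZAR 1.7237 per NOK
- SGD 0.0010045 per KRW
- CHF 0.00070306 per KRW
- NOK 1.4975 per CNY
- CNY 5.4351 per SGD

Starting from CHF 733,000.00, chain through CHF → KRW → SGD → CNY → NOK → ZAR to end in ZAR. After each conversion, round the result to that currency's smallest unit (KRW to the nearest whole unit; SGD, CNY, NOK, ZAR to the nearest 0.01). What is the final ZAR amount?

CHF 733,000.00 ÷ 0.00070306 = KRW 1,042,585,270
KRW 1,042,585,270 × 0.0010045 = SGD 1,047,276.90
SGD 1,047,276.90 × 5.4351 = CNY 5,692,054.68
CNY 5,692,054.68 × 1.4975 = NOK 8,523,851.88
NOK 8,523,851.88 × 1.7237 = ZAR 14,692,563.49

ZAR 14,692,563.49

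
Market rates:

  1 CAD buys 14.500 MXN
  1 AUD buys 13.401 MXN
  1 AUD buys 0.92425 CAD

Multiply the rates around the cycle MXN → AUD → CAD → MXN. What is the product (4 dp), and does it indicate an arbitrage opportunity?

Around MXN → AUD → CAD → MXN: 1 ÷ 13.401 × 0.92425 × 14.500 = 1.000047
Product ≈ 1 (deviation 0.005%, within rounding noise).

1.0000 (no arbitrage)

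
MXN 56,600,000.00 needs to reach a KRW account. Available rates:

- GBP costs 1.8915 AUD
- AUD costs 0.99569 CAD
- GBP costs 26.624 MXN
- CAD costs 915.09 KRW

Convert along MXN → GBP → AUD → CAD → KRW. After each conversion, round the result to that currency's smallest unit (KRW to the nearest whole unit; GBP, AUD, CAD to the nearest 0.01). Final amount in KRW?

MXN 56,600,000.00 ÷ 26.624 = GBP 2,125,901.44
GBP 2,125,901.44 × 1.8915 = AUD 4,021,142.57
AUD 4,021,142.57 × 0.99569 = CAD 4,003,811.45
CAD 4,003,811.45 × 915.09 = KRW 3,663,847,820

KRW 3,663,847,820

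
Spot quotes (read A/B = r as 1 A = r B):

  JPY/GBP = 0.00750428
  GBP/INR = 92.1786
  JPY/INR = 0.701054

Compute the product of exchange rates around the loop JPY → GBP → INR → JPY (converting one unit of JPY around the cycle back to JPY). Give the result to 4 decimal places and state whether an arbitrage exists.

Around JPY → GBP → INR → JPY: 1 × 0.00750428 × 92.1786 ÷ 0.701054 = 0.986706
Product < 1; profitable direction is JPY → INR → GBP → JPY.

0.9867 (arbitrage exists)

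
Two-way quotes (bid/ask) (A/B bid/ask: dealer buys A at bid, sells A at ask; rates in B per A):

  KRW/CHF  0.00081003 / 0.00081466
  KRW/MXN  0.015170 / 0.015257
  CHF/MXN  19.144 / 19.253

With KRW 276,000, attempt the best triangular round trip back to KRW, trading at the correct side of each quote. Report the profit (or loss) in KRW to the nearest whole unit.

Best loop KRW → CHF → MXN → KRW:
KRW 276,000 × 0.00081003 (sell KRW at bid) = CHF 223.57
CHF 223.57 × 19.144 (sell CHF at bid) = MXN 4,279.99
MXN 4,279.99 ÷ 0.015257 (buy KRW at ask) = KRW 280,526

Net profit: KRW 4,526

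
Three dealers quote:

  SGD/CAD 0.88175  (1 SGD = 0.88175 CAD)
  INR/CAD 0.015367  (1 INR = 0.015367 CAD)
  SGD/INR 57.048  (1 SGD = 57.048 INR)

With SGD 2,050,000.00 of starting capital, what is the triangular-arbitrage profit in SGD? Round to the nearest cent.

Profit: SGD 11,910.52

Profitable loop is SGD → CAD → INR → SGD:
SGD 2,050,000.00 × 0.88175 = CAD 1,807,587.50
CAD 1,807,587.50 ÷ 0.015367 = INR 117,627,871.41
INR 117,627,871.41 ÷ 57.048 = SGD 2,061,910.52
Profit = SGD 2,061,910.52 − SGD 2,050,000.00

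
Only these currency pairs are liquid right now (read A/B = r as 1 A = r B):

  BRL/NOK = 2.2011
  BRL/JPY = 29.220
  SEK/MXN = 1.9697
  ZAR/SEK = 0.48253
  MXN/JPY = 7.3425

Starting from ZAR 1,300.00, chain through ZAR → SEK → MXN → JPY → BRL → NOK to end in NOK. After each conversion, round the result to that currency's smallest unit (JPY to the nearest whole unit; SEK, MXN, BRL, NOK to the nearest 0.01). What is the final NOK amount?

ZAR 1,300.00 × 0.48253 = SEK 627.29
SEK 627.29 × 1.9697 = MXN 1,235.57
MXN 1,235.57 × 7.3425 = JPY 9,072
JPY 9,072 ÷ 29.220 = BRL 310.47
BRL 310.47 × 2.2011 = NOK 683.38

NOK 683.38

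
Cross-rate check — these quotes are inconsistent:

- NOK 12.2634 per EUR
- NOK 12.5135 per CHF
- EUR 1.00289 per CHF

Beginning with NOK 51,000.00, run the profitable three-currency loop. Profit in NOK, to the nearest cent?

Profit: NOK 890.13

Profitable loop is NOK → EUR → CHF → NOK:
NOK 51,000.00 ÷ 12.2634 = EUR 4,158.72
EUR 4,158.72 ÷ 1.00289 = CHF 4,146.73
CHF 4,146.73 × 12.5135 = NOK 51,890.13
Profit = NOK 51,890.13 − NOK 51,000.00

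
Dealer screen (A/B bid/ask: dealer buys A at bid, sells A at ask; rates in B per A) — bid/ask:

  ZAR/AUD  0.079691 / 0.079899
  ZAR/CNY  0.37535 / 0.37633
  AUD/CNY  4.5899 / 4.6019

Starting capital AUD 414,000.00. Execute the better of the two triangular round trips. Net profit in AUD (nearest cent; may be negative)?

Best loop AUD → ZAR → CNY → AUD:
AUD 414,000.00 ÷ 0.079899 (buy ZAR at ask) = ZAR 5,181,541.70
ZAR 5,181,541.70 × 0.37535 (sell ZAR at bid) = CNY 1,944,891.68
CNY 1,944,891.68 ÷ 4.6019 (buy AUD at ask) = AUD 422,627.97

Net profit: AUD 8,627.97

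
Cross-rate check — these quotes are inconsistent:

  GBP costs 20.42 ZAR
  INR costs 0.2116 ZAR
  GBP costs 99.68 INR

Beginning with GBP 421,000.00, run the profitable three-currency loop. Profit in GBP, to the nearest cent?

Profitable loop is GBP → INR → ZAR → GBP:
GBP 421,000.00 × 99.68 = INR 41,965,280.00
INR 41,965,280.00 × 0.2116 = ZAR 8,879,853.25
ZAR 8,879,853.25 ÷ 20.42 = GBP 434,860.59
Profit = GBP 434,860.59 − GBP 421,000.00

Profit: GBP 13,860.59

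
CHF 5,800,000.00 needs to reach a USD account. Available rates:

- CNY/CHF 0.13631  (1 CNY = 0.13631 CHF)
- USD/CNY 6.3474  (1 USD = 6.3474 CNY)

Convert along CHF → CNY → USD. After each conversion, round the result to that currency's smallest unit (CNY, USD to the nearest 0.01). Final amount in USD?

USD 6,703,543.13

CHF 5,800,000.00 ÷ 0.13631 = CNY 42,550,069.69
CNY 42,550,069.69 ÷ 6.3474 = USD 6,703,543.13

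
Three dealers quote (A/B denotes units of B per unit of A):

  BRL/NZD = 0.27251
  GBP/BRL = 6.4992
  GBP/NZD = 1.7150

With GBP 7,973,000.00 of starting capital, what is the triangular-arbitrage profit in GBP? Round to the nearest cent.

Profitable loop is GBP → BRL → NZD → GBP:
GBP 7,973,000.00 × 6.4992 = BRL 51,818,121.60
BRL 51,818,121.60 × 0.27251 = NZD 14,120,956.32
NZD 14,120,956.32 ÷ 1.7150 = GBP 8,233,793.77
Profit = GBP 8,233,793.77 − GBP 7,973,000.00

Profit: GBP 260,793.77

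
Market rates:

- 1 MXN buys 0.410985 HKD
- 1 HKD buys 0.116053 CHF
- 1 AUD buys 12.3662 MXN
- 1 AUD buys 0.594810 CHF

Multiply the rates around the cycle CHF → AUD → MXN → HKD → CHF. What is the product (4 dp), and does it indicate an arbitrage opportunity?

Around CHF → AUD → MXN → HKD → CHF: 1 ÷ 0.594810 × 12.3662 × 0.410985 × 0.116053 = 0.991609
Product < 1; profitable direction is CHF → HKD → MXN → AUD → CHF.

0.9916 (arbitrage exists)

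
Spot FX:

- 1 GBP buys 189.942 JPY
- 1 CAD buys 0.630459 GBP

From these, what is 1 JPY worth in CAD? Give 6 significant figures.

JPY/CAD = 0.00835069

1 JPY ÷ 189.942 = 0.00526477 GBP
0.00526477 GBP ÷ 0.630459 = 0.00835069 CAD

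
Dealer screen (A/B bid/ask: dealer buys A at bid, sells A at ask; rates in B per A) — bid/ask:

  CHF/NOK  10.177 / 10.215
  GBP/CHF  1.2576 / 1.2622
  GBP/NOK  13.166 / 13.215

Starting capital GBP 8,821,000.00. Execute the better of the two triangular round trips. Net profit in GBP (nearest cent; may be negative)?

Best loop GBP → NOK → CHF → GBP:
GBP 8,821,000.00 × 13.166 (sell GBP at bid) = NOK 116,137,286.00
NOK 116,137,286.00 ÷ 10.215 (buy CHF at ask) = CHF 11,369,288.89
CHF 11,369,288.89 ÷ 1.2622 (buy GBP at ask) = GBP 9,007,517.74

Net profit: GBP 186,517.74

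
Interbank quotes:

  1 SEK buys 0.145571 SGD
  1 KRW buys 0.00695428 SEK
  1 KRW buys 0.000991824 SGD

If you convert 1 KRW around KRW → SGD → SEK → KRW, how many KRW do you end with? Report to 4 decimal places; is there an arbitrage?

Around KRW → SGD → SEK → KRW: 1 × 0.000991824 ÷ 0.145571 ÷ 0.00695428 = 0.979733
Product < 1; profitable direction is KRW → SEK → SGD → KRW.

0.9797 (arbitrage exists)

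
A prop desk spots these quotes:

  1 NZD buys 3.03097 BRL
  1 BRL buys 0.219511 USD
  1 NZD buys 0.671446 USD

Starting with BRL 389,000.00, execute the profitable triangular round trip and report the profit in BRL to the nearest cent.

Profit: BRL 3,575.11

Profitable loop is BRL → NZD → USD → BRL:
BRL 389,000.00 ÷ 3.03097 = NZD 128,341.75
NZD 128,341.75 × 0.671446 = USD 86,174.56
USD 86,174.56 ÷ 0.219511 = BRL 392,575.11
Profit = BRL 392,575.11 − BRL 389,000.00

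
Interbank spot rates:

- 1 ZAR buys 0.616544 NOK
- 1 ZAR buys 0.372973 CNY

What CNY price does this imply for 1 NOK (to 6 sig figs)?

NOK/CNY = 0.604941

1 NOK ÷ 0.616544 = 1.62194 ZAR
1.62194 ZAR × 0.372973 = 0.604941 CNY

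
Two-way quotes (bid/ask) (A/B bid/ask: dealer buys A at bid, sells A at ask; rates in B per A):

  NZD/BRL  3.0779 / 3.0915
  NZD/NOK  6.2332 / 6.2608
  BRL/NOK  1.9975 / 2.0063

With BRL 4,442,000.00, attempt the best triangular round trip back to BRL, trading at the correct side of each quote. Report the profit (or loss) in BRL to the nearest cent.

Best loop BRL → NZD → NOK → BRL:
BRL 4,442,000.00 ÷ 3.0915 (buy NZD at ask) = NZD 1,436,842.96
NZD 1,436,842.96 × 6.2332 (sell NZD at bid) = NOK 8,956,129.52
NOK 8,956,129.52 ÷ 2.0063 (buy BRL at ask) = BRL 4,464,003.15

Net profit: BRL 22,003.15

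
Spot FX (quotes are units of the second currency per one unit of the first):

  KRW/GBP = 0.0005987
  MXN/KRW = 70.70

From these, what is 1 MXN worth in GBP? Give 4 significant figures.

1 MXN × 70.70 = 70.7 KRW
70.7 KRW × 0.0005987 = 0.0423281 GBP

MXN/GBP = 0.04233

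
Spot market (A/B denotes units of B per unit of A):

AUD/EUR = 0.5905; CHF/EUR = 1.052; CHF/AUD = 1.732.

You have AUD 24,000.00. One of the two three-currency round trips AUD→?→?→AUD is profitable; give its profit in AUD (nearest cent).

Profitable loop is AUD → CHF → EUR → AUD:
AUD 24,000.00 ÷ 1.732 = CHF 13,856.81
CHF 13,856.81 × 1.052 = EUR 14,577.37
EUR 14,577.37 ÷ 0.5905 = AUD 24,686.48
Profit = AUD 24,686.48 − AUD 24,000.00

Profit: AUD 686.48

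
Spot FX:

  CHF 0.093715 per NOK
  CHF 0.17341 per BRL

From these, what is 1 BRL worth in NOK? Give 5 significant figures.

1 BRL × 0.17341 = 0.17341 CHF
0.17341 CHF ÷ 0.093715 = 1.8504 NOK

BRL/NOK = 1.8504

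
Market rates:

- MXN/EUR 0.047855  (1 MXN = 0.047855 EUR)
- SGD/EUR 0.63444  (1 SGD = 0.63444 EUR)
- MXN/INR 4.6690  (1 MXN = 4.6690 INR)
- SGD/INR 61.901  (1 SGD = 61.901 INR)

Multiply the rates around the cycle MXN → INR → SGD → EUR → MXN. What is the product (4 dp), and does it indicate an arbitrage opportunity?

Around MXN → INR → SGD → EUR → MXN: 1 × 4.6690 ÷ 61.901 × 0.63444 ÷ 0.047855 = 0.999976
Product ≈ 1 (deviation 0.002%, within rounding noise).

1.0000 (no arbitrage)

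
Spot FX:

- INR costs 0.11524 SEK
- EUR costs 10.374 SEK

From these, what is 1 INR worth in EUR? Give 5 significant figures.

INR/EUR = 0.011109

1 INR × 0.11524 = 0.11524 SEK
0.11524 SEK ÷ 10.374 = 0.0111085 EUR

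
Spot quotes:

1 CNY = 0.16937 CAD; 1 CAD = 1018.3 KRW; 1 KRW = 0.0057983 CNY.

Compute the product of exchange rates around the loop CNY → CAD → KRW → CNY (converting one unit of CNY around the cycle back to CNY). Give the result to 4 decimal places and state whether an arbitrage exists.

1.0000 (no arbitrage)

Around CNY → CAD → KRW → CNY: 1 × 0.16937 × 1018.3 × 0.0057983 = 1.000030
Product ≈ 1 (deviation 0.003%, within rounding noise).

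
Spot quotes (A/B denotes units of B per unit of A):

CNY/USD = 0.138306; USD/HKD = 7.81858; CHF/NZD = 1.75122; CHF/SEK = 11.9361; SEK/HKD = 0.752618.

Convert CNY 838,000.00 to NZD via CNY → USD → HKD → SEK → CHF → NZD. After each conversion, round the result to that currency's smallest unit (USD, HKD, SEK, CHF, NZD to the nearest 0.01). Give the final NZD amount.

NZD 176,651.20

CNY 838,000.00 × 0.138306 = USD 115,900.43
USD 115,900.43 × 7.81858 = HKD 906,176.78
HKD 906,176.78 ÷ 0.752618 = SEK 1,204,032.83
SEK 1,204,032.83 ÷ 11.9361 = CHF 100,873.22
CHF 100,873.22 × 1.75122 = NZD 176,651.20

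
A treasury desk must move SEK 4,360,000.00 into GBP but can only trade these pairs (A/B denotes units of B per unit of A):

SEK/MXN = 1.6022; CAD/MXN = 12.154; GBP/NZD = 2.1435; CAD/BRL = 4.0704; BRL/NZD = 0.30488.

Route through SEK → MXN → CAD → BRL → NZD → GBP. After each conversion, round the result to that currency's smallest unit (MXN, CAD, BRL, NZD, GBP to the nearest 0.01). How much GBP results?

SEK 4,360,000.00 × 1.6022 = MXN 6,985,592.00
MXN 6,985,592.00 ÷ 12.154 = CAD 574,756.62
CAD 574,756.62 × 4.0704 = BRL 2,339,489.35
BRL 2,339,489.35 × 0.30488 = NZD 713,263.51
NZD 713,263.51 ÷ 2.1435 = GBP 332,756.48

GBP 332,756.48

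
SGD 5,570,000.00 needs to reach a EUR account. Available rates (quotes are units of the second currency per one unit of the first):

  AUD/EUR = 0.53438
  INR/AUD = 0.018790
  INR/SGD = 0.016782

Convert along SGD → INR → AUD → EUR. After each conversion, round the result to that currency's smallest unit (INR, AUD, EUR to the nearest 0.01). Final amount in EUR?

SGD 5,570,000.00 ÷ 0.016782 = INR 331,903,229.65
INR 331,903,229.65 × 0.018790 = AUD 6,236,461.69
AUD 6,236,461.69 × 0.53438 = EUR 3,332,640.40

EUR 3,332,640.40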